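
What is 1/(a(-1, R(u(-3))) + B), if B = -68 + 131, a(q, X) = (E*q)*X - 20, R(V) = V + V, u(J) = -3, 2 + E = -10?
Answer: -1/29 ≈ -0.034483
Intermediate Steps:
E = -12 (E = -2 - 10 = -12)
R(V) = 2*V
a(q, X) = -20 - 12*X*q (a(q, X) = (-12*q)*X - 20 = -12*X*q - 20 = -20 - 12*X*q)
B = 63
1/(a(-1, R(u(-3))) + B) = 1/((-20 - 12*2*(-3)*(-1)) + 63) = 1/((-20 - 12*(-6)*(-1)) + 63) = 1/((-20 - 72) + 63) = 1/(-92 + 63) = 1/(-29) = -1/29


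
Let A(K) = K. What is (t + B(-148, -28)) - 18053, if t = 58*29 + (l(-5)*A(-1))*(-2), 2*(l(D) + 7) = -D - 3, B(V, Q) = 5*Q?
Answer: -16523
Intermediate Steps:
l(D) = -17/2 - D/2 (l(D) = -7 + (-D - 3)/2 = -7 + (-3 - D)/2 = -7 + (-3/2 - D/2) = -17/2 - D/2)
t = 1670 (t = 58*29 + ((-17/2 - 1/2*(-5))*(-1))*(-2) = 1682 + ((-17/2 + 5/2)*(-1))*(-2) = 1682 - 6*(-1)*(-2) = 1682 + 6*(-2) = 1682 - 12 = 1670)
(t + B(-148, -28)) - 18053 = (1670 + 5*(-28)) - 18053 = (1670 - 140) - 18053 = 1530 - 18053 = -16523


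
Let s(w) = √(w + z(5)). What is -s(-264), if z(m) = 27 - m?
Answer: -11*I*√2 ≈ -15.556*I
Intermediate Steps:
s(w) = √(22 + w) (s(w) = √(w + (27 - 1*5)) = √(w + (27 - 5)) = √(w + 22) = √(22 + w))
-s(-264) = -√(22 - 264) = -√(-242) = -11*I*√2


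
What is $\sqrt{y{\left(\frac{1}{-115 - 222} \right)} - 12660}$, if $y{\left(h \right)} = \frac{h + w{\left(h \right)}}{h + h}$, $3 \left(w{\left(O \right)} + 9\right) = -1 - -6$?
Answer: $\frac{i \sqrt{411258}}{6} \approx 106.88 i$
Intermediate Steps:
$w{\left(O \right)} = - \frac{22}{3}$ ($w{\left(O \right)} = -9 + \frac{-1 - -6}{3} = -9 + \frac{-1 + 6}{3} = -9 + \frac{1}{3} \cdot 5 = -9 + \frac{5}{3} = - \frac{22}{3}$)
$y{\left(h \right)} = \frac{- \frac{22}{3} + h}{2 h}$ ($y{\left(h \right)} = \frac{h - \frac{22}{3}}{h + h} = \frac{- \frac{22}{3} + h}{2 h}$)
$\sqrt{y{\left(\frac{1}{-115 - 222} \right)} - 12660} = \sqrt{\frac{-22 + \frac{3}{-115 - 222}}{6 \frac{1}{-115 - 222}} - 12660} = \sqrt{\frac{-22 + \frac{3}{-337}}{6 \frac{1}{-337}} - 12660} = \sqrt{\frac{-22 + 3 \left(- \frac{1}{337}\right)}{6 \left(- \frac{1}{337}\right)} - 12660} = \sqrt{\frac{1}{6} \left(-337\right) \left(-22 - \frac{3}{337}\right) - 12660} = \sqrt{\frac{1}{6} \left(-337\right) \left(- \frac{7417}{337}\right) - 12660} = \sqrt{\frac{7417}{6} - 12660} = \sqrt{- \frac{68543}{6}} = \frac{i \sqrt{411258}}{6}$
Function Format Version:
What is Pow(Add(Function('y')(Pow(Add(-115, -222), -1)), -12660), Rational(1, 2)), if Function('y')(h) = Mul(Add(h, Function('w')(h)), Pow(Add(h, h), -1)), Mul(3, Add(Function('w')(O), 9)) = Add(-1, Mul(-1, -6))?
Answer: Mul(Rational(1, 6), I, Pow(411258, Rational(1, 2))) ≈ Mul(106.88, I)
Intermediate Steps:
Function('w')(O) = Rational(-22, 3) (Function('w')(O) = Add(-9, Mul(Rational(1, 3), Add(-1, Mul(-1, -6)))) = Add(-9, Mul(Rational(1, 3), Add(-1, 6))) = Add(-9, Mul(Rational(1, 3), 5)) = Add(-9, Rational(5, 3)) = Rational(-22, 3))
Function('y')(h) = Mul(Rational(1, 2), Pow(h, -1), Add(Rational(-22, 3), h)) (Function('y')(h) = Mul(Add(h, Rational(-22, 3)), Pow(Add(h, h), -1)) = Mul(Add(Rational(-22, 3), h), Pow(Mul(2, h), -1)) = Mul(Add(Rational(-22, 3), h), Mul(Rational(1, 2), Pow(h, -1))) = Mul(Rational(1, 2), Pow(h, -1), Add(Rational(-22, 3), h)))
Pow(Add(Function('y')(Pow(Add(-115, -222), -1)), -12660), Rational(1, 2)) = Pow(Add(Mul(Rational(1, 6), Pow(Pow(Add(-115, -222), -1), -1), Add(-22, Mul(3, Pow(Add(-115, -222), -1)))), -12660), Rational(1, 2)) = Pow(Add(Mul(Rational(1, 6), Pow(Pow(-337, -1), -1), Add(-22, Mul(3, Pow(-337, -1)))), -12660), Rational(1, 2)) = Pow(Add(Mul(Rational(1, 6), Pow(Rational(-1, 337), -1), Add(-22, Mul(3, Rational(-1, 337)))), -12660), Rational(1, 2)) = Pow(Add(Mul(Rational(1, 6), -337, Add(-22, Rational(-3, 337))), -12660), Rational(1, 2)) = Pow(Add(Mul(Rational(1, 6), -337, Rational(-7417, 337)), -12660), Rational(1, 2)) = Pow(Add(Rational(7417, 6), -12660), Rational(1, 2)) = Pow(Rational(-68543, 6), Rational(1, 2)) = Mul(Rational(1, 6), I, Pow(411258, Rational(1, 2)))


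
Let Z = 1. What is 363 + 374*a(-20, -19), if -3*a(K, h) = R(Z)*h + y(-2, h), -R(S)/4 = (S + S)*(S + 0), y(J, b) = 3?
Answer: -56881/3 ≈ -18960.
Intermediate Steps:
R(S) = -8*S² (R(S) = -4*(S + S)*(S + 0) = -4*2*S*S = -8*S²)
a(K, h) = -1 + 8*h/3 (a(K, h) = -((-8*1²)*h + 3)/3 = -((-8*1)*h + 3)/3 = -(-8*h + 3)/3 = -(3 - 8*h)/3 = -1 + 8*h/3)
363 + 374*a(-20, -19) = 363 + 374*(-1 + (8/3)*(-19)) = 363 + 374*(-1 - 152/3) = 363 + 374*(-155/3) = 363 - 57970/3 = -56881/3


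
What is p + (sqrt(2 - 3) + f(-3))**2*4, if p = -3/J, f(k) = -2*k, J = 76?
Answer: 10637/76 + 48*I ≈ 139.96 + 48.0*I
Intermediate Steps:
p = -3/76 ≈ -0.039474
p + (sqrt(2 - 3) + f(-3))**2*4 = -3/76 + (sqrt(2 - 3) - 2*(-3))**2*4 = -3/76 + (sqrt(-1) + 6)**2*4 = -3/76 + (I + 6)**2*4 = -3/76 + (6 + I)**2*4 = -3/76 + 4*(6 + I)**2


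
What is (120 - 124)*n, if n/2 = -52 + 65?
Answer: -104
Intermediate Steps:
n = 26 (n = 2*(-52 + 65) = 2*13 = 26)
(120 - 124)*n = (120 - 124)*26 = -4*26 = -104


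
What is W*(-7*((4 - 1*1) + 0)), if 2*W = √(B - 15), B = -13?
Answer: -21*I*√7 ≈ -55.561*I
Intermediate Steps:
W = I*√7 (W = √(-13 - 15)/2 = √(-28)/2 = (2*I*√7)/2 = I*√7 ≈ 2.6458*I)
W*(-7*((4 - 1*1) + 0)) = (I*√7)*(-7*((4 - 1*1) + 0)) = (I*√7)*(-7*((4 - 1) + 0)) = (I*√7)*(-7*(3 + 0)) = (I*√7)*(-7*3) = (I*√7)*(-21) = -21*I*√7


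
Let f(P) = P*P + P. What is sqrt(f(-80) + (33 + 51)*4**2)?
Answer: 4*sqrt(479) ≈ 87.544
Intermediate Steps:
f(P) = P + P**2 (f(P) = P**2 + P = P + P**2)
sqrt(f(-80) + (33 + 51)*4**2) = sqrt(-80*(1 - 80) + (33 + 51)*4**2) = sqrt(-80*(-79) + 84*16) = sqrt(6320 + 1344) = sqrt(7664) = 4*sqrt(479)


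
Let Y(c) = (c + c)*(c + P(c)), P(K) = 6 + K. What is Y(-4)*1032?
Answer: 16512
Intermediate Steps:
Y(c) = 2*c*(6 + 2*c) (Y(c) = (c + c)*(c + (6 + c)) = (2*c)*(6 + 2*c) = 2*c*(6 + 2*c))
Y(-4)*1032 = (4*(-4)*(3 - 4))*1032 = (4*(-4)*(-1))*1032 = 16*1032 = 16512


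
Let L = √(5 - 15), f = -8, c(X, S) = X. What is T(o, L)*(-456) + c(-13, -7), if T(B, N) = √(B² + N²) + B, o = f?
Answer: 3635 - 1368*√6 ≈ 284.10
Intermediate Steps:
o = -8
L = I*√10 (L = √(-10) = I*√10 ≈ 3.1623*I)
T(B, N) = B + √(B² + N²)
T(o, L)*(-456) + c(-13, -7) = (-8 + √((-8)² + (I*√10)²))*(-456) - 13 = (-8 + √(64 - 10))*(-456) - 13 = (-8 + √54)*(-456) - 13 = (-8 + 3*√6)*(-456) - 13 = (3648 - 1368*√6) - 13 = 3635 - 1368*√6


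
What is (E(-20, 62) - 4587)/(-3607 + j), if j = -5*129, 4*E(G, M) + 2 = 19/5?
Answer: 91731/85040 ≈ 1.0787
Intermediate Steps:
E(G, M) = 9/20 (E(G, M) = -1/2 + (19/5)/4 = -1/2 + (19*(1/5))/4 = -1/2 + (1/4)*(19/5) = -1/2 + 19/20 = 9/20)
j = -645
(E(-20, 62) - 4587)/(-3607 + j) = (9/20 - 4587)/(-3607 - 645) = -91731/20/(-4252) = -91731/20*(-1/4252) = 91731/85040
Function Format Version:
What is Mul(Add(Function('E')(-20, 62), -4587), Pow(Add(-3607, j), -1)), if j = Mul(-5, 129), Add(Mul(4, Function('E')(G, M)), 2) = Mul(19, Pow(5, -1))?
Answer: Rational(91731, 85040) ≈ 1.0787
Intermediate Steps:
Function('E')(G, M) = Rational(9, 20) (Function('E')(G, M) = Add(Rational(-1, 2), Mul(Rational(1, 4), Mul(19, Pow(5, -1)))) = Add(Rational(-1, 2), Mul(Rational(1, 4), Mul(19, Rational(1, 5)))) = Add(Rational(-1, 2), Mul(Rational(1, 4), Rational(19, 5))) = Add(Rational(-1, 2), Rational(19, 20)) = Rational(9, 20))
j = -645
Mul(Add(Function('E')(-20, 62), -4587), Pow(Add(-3607, j), -1)) = Mul(Add(Rational(9, 20), -4587), Pow(Add(-3607, -645), -1)) = Mul(Rational(-91731, 20), Pow(-4252, -1)) = Mul(Rational(-91731, 20), Rational(-1, 4252)) = Rational(91731, 85040)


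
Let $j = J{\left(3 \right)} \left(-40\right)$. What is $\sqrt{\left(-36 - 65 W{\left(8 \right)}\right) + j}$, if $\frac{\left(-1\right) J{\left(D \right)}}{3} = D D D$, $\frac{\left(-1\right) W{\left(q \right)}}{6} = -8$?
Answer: $2 \sqrt{21} \approx 9.1651$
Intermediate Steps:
$W{\left(q \right)} = 48$ ($W{\left(q \right)} = \left(-6\right) \left(-8\right) = 48$)
$J{\left(D \right)} = - 3 D^{3}$ ($J{\left(D \right)} = - 3 D D D = - 3 D^{2} D = - 3 D^{3}$)
$j = 3240$ ($j = - 3 \cdot 3^{3} \left(-40\right) = \left(-3\right) 27 \left(-40\right) = \left(-81\right) \left(-40\right) = 3240$)
$\sqrt{\left(-36 - 65 W{\left(8 \right)}\right) + j} = \sqrt{\left(-36 - 3120\right) + 3240} = \sqrt{-3156 + 3240} = \sqrt{84} = 2 \sqrt{21}$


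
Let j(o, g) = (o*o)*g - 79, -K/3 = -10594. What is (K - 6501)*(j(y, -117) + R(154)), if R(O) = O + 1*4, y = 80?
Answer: -18928415601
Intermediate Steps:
K = 31782 (K = -3*(-10594) = 31782)
j(o, g) = -79 + g*o² (j(o, g) = o²*g - 79 = g*o² - 79 = -79 + g*o²)
R(O) = 4 + O (R(O) = O + 4 = 4 + O)
(K - 6501)*(j(y, -117) + R(154)) = (31782 - 6501)*((-79 - 117*80²) + (4 + 154)) = 25281*((-79 - 117*6400) + 158) = 25281*((-79 - 748800) + 158) = 25281*(-748879 + 158) = 25281*(-748721) = -18928415601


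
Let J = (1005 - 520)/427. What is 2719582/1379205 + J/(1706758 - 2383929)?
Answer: 786371951782469/398799907606485 ≈ 1.9718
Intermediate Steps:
J = 485/427 (J = 485*(1/427) = 485/427 ≈ 1.1358)
2719582/1379205 + J/(1706758 - 2383929) = 2719582/1379205 + 485/(427*(1706758 - 2383929)) = 2719582*(1/1379205) + (485/427)/(-677171) = 2719582/1379205 + (485/427)*(-1/677171) = 2719582/1379205 - 485/289152017 = 786371951782469/398799907606485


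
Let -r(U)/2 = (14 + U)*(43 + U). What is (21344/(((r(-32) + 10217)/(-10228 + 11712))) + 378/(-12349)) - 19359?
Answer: -2146044980993/131059937 ≈ -16375.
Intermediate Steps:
r(U) = -2*(14 + U)*(43 + U)
(21344/(((r(-32) + 10217)/(-10228 + 11712))) + 378/(-12349)) - 19359 = (21344/((((-1204 - 114*(-32) - 2*(-32)²) + 10217)/(-10228 + 11712))) + 378/(-12349)) - 19359 = (21344/((((-1204 + 3648 - 2*1024) + 10217)/1484)) + 378*(-1/12349)) - 19359 = (21344/((((-1204 + 3648 - 2048) + 10217)*(1/1484))) - 378/12349) - 19359 = (21344/(((396 + 10217)*(1/1484))) - 378/12349) - 19359 = (21344/((10613*(1/1484))) - 378/12349) - 19359 = (21344/(10613/1484) - 378/12349) - 19359 = (21344*(1484/10613) - 378/12349) - 19359 = (31674496/10613 - 378/12349) - 19359 = 391144339390/131059937 - 19359 = -2146044980993/131059937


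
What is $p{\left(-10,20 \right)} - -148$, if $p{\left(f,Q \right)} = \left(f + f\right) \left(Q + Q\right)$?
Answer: $-652$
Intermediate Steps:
$p{\left(f,Q \right)} = 4 Q f$ ($p{\left(f,Q \right)} = 2 f 2 Q = 4 Q f$)
$p{\left(-10,20 \right)} - -148 = 4 \cdot 20 \left(-10\right) - -148 = -800 + 148 = -652$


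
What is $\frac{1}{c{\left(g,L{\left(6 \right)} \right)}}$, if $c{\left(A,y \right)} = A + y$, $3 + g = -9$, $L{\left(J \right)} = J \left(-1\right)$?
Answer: $- \frac{1}{18} \approx -0.055556$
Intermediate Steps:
$L{\left(J \right)} = - J$
$g = -12$ ($g = -3 - 9 = -12$)
$\frac{1}{c{\left(g,L{\left(6 \right)} \right)}} = \frac{1}{-12 - 6} = \frac{1}{-18} = - \frac{1}{18}$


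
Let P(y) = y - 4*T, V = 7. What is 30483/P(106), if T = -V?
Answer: 30483/134 ≈ 227.49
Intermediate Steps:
T = -7 (T = -1*7 = -7)
P(y) = 28 + y (P(y) = y - 4*(-7) = y + 28 = 28 + y)
30483/P(106) = 30483/(28 + 106) = 30483/134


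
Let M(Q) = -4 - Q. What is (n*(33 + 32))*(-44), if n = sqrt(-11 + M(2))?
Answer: -2860*I*sqrt(17) ≈ -11792.0*I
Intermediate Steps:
n = I*sqrt(17) (n = sqrt(-11 + (-4 - 1*2)) = sqrt(-11 + (-4 - 2)) = sqrt(-11 - 6) = sqrt(-17) = I*sqrt(17) ≈ 4.1231*I)
(n*(33 + 32))*(-44) = ((I*sqrt(17))*(33 + 32))*(-44) = ((I*sqrt(17))*65)*(-44) = (65*I*sqrt(17))*(-44) = -2860*I*sqrt(17)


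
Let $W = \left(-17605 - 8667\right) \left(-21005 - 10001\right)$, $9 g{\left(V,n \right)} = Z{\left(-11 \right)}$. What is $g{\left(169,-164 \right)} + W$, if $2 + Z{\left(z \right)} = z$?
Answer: $\frac{7331306675}{9} \approx 8.1459 \cdot 10^{8}$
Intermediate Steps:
$Z{\left(z \right)} = -2 + z$
$g{\left(V,n \right)} = - \frac{13}{9}$ ($g{\left(V,n \right)} = \frac{-2 - 11}{9} = \frac{1}{9} \left(-13\right) = - \frac{13}{9}$)
$W = 814589632$ ($W = \left(-26272\right) \left(-31006\right) = 814589632$)
$g{\left(169,-164 \right)} + W = - \frac{13}{9} + 814589632 = \frac{7331306675}{9}$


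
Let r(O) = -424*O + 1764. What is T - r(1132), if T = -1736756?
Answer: -1258552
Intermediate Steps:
r(O) = 1764 - 424*O
T - r(1132) = -1736756 - (1764 - 424*1132) = -1736756 - (1764 - 479968) = -1736756 - 1*(-478204) = -1736756 + 478204 = -1258552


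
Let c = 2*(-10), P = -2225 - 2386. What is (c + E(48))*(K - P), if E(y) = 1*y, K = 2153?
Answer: 189392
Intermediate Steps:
E(y) = y
P = -4611
c = -20
(c + E(48))*(K - P) = (-20 + 48)*(2153 - 1*(-4611)) = 28*(2153 + 4611) = 28*6764 = 189392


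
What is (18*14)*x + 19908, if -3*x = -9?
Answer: 20664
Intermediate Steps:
x = 3 (x = -⅓*(-9) = 3)
(18*14)*x + 19908 = (18*14)*3 + 19908 = 252*3 + 19908 = 756 + 19908 = 20664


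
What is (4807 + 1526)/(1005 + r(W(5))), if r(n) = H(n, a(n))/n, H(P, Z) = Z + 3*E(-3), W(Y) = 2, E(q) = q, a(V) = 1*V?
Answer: 12666/2003 ≈ 6.3235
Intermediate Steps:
a(V) = V
H(P, Z) = -9 + Z (H(P, Z) = Z + 3*(-3) = Z - 9 = -9 + Z)
r(n) = (-9 + n)/n
(4807 + 1526)/(1005 + r(W(5))) = (4807 + 1526)/(1005 + (-9 + 2)/2) = 6333/(1005 + (1/2)*(-7)) = 6333/(1005 - 7/2) = 6333/(2003/2) = 6333*(2/2003) = 12666/2003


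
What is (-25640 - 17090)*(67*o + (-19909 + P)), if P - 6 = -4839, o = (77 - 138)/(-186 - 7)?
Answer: 203869914870/193 ≈ 1.0563e+9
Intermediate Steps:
o = 61/193 (o = -61/(-193) = -61*(-1/193) = 61/193 ≈ 0.31606)
P = -4833 (P = 6 - 4839 = -4833)
(-25640 - 17090)*(67*o + (-19909 + P)) = (-25640 - 17090)*(67*(61/193) + (-19909 - 4833)) = -42730*(4087/193 - 24742) = -42730*(-4771119/193) = 203869914870/193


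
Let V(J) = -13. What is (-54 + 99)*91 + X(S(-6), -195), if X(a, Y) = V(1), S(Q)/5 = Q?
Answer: 4082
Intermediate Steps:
S(Q) = 5*Q
X(a, Y) = -13
(-54 + 99)*91 + X(S(-6), -195) = (-54 + 99)*91 - 13 = 45*91 - 13 = 4095 - 13 = 4082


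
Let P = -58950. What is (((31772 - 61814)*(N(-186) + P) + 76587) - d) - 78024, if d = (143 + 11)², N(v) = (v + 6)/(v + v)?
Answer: 54899022527/31 ≈ 1.7709e+9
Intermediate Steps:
N(v) = (6 + v)/(2*v) (N(v) = (6 + v)/((2*v)) = (6 + v)*(1/(2*v)) = (6 + v)/(2*v))
d = 23716 (d = 154² = 23716)
(((31772 - 61814)*(N(-186) + P) + 76587) - d) - 78024 = (((31772 - 61814)*((½)*(6 - 186)/(-186) - 58950) + 76587) - 1*23716) - 78024 = ((-30042*((½)*(-1/186)*(-180) - 58950) + 76587) - 23716) - 78024 = ((-30042*(15/31 - 58950) + 76587) - 23716) - 78024 = ((-30042*(-1827435/31) + 76587) - 23716) - 78024 = ((54899802270/31 + 76587) - 23716) - 78024 = (54902176467/31 - 23716) - 78024 = 54901441271/31 - 78024 = 54899022527/31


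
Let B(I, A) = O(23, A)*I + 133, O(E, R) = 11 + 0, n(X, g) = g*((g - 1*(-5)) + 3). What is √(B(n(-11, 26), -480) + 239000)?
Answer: √248857 ≈ 498.86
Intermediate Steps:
n(X, g) = g*(8 + g) (n(X, g) = g*((g + 5) + 3) = g*((5 + g) + 3) = g*(8 + g))
O(E, R) = 11
B(I, A) = 133 + 11*I (B(I, A) = 11*I + 133 = 133 + 11*I)
√(B(n(-11, 26), -480) + 239000) = √((133 + 11*(26*(8 + 26))) + 239000) = √((133 + 11*(26*34)) + 239000) = √((133 + 11*884) + 239000) = √((133 + 9724) + 239000) = √(9857 + 239000) = √248857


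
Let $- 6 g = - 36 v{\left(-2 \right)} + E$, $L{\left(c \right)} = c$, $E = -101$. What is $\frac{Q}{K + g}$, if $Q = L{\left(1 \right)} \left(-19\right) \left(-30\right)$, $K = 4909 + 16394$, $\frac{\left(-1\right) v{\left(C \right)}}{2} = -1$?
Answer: $\frac{3420}{127991} \approx 0.026721$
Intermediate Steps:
$v{\left(C \right)} = 2$ ($v{\left(C \right)} = \left(-2\right) \left(-1\right) = 2$)
$K = 21303$
$g = \frac{173}{6}$ ($g = - \frac{\left(-36\right) 2 - 101}{6} = - \frac{-72 - 101}{6} = \left(- \frac{1}{6}\right) \left(-173\right) = \frac{173}{6} \approx 28.833$)
$Q = 570$ ($Q = 1 \left(-19\right) \left(-30\right) = \left(-19\right) \left(-30\right) = 570$)
$\frac{Q}{K + g} = \frac{570}{21303 + \frac{173}{6}} = \frac{570}{\frac{127991}{6}} = 570 \cdot \frac{6}{127991} = \frac{3420}{127991}$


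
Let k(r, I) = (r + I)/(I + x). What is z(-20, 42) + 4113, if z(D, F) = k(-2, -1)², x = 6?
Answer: 102834/25 ≈ 4113.4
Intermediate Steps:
k(r, I) = (I + r)/(6 + I) (k(r, I) = (r + I)/(I + 6) = (I + r)/(6 + I))
z(D, F) = 9/25 (z(D, F) = ((-1 - 2)/(6 - 1))² = (-3/5)² = ((⅕)*(-3))² = (-⅗)² = 9/25)
z(-20, 42) + 4113 = 9/25 + 4113 = 102834/25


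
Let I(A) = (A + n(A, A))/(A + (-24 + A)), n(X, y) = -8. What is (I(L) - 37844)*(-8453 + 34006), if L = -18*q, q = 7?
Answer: -5802091955/6 ≈ -9.6702e+8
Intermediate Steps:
L = -126 (L = -18*7 = -126)
I(A) = (-8 + A)/(-24 + 2*A) (I(A) = (A - 8)/(A + (-24 + A)) = (-8 + A)/(-24 + 2*A))
(I(L) - 37844)*(-8453 + 34006) = ((-8 - 126)/(2*(-12 - 126)) - 37844)*(-8453 + 34006) = ((½)*(-134)/(-138) - 37844)*25553 = ((½)*(-1/138)*(-134) - 37844)*25553 = (67/138 - 37844)*25553 = -5222405/138*25553 = -5802091955/6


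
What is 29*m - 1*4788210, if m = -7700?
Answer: -5011510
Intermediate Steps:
29*m - 1*4788210 = 29*(-7700) - 1*4788210 = -223300 - 4788210 = -5011510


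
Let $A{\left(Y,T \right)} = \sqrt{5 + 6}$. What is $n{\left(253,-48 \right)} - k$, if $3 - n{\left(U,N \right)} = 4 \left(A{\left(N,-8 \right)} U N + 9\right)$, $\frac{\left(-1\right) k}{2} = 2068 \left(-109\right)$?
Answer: $-450857 + 48576 \sqrt{11} \approx -2.8975 \cdot 10^{5}$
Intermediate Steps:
$k = 450824$ ($k = - 2 \cdot 2068 \left(-109\right) = \left(-2\right) \left(-225412\right) = 450824$)
$A{\left(Y,T \right)} = \sqrt{11}$
$n{\left(U,N \right)} = -33 - 4 N U \sqrt{11}$ ($n{\left(U,N \right)} = 3 - 4 \left(\sqrt{11} U N + 9\right) = 3 - 4 \left(U \sqrt{11} N + 9\right) = 3 - 4 \left(N U \sqrt{11} + 9\right) = 3 - 4 \left(9 + N U \sqrt{11}\right) = 3 - \left(36 + 4 N U \sqrt{11}\right) = -33 - 4 N U \sqrt{11}$)
$n{\left(253,-48 \right)} - k = \left(-33 - \left(-192\right) 253 \sqrt{11}\right) - 450824 = \left(-33 + 48576 \sqrt{11}\right) - 450824 = -450857 + 48576 \sqrt{11}$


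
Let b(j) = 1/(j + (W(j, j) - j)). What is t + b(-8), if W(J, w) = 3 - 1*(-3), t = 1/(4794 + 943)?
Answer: 5743/34422 ≈ 0.16684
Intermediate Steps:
t = 1/5737 ≈ 0.00017431
W(J, w) = 6 (W(J, w) = 3 + 3 = 6)
b(j) = 1/6 (b(j) = 1/(j + (6 - j)) = 1/6)
t + b(-8) = 1/5737 + 1/6 = 5743/34422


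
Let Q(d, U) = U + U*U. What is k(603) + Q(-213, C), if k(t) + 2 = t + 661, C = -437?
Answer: 191794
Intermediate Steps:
k(t) = 659 + t (k(t) = -2 + (t + 661) = -2 + (661 + t) = 659 + t)
Q(d, U) = U + U²
k(603) + Q(-213, C) = (659 + 603) - 437*(1 - 437) = 1262 - 437*(-436) = 1262 + 190532 = 191794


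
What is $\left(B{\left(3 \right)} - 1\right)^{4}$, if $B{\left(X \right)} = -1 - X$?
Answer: $625$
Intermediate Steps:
$\left(B{\left(3 \right)} - 1\right)^{4} = \left(\left(-1 - 3\right) - 1\right)^{4} = \left(-4 - 1\right)^{4} = \left(-5\right)^{4} = 625$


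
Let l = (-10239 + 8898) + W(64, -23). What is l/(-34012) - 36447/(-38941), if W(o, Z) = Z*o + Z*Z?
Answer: 332144152/331115323 ≈ 1.0031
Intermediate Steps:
W(o, Z) = Z**2 + Z*o (W(o, Z) = Z*o + Z**2 = Z**2 + Z*o)
l = -2284 (l = (-10239 + 8898) - 23*(-23 + 64) = -1341 - 23*41 = -1341 - 943 = -2284)
l/(-34012) - 36447/(-38941) = -2284/(-34012) - 36447/(-38941) = -2284*(-1/34012) - 36447*(-1/38941) = 571/8503 + 36447/38941 = 332144152/331115323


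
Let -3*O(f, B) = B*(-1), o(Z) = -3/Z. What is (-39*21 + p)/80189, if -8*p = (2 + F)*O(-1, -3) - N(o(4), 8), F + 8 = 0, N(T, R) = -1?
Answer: -6559/641512 ≈ -0.010224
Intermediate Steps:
O(f, B) = B/3 (O(f, B) = -B*(-1)/3 = -(-1)*B/3 = B/3)
F = -8 (F = -8 + 0 = -8)
p = -7/8 (p = -((2 - 8)*((⅓)*(-3)) - 1*(-1))/8 = -(-6*(-1) + 1)/8 = -(6 + 1)/8 = -⅛*7 = -7/8 ≈ -0.87500)
(-39*21 + p)/80189 = (-39*21 - 7/8)/80189 = (-819 - 7/8)*(1/80189) = -6559/8*1/80189 = -6559/641512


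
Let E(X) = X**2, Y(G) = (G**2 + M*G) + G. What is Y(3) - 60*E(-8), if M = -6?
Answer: -3846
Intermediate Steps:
Y(G) = G**2 - 5*G (Y(G) = (G**2 - 6*G) + G = G**2 - 5*G)
Y(3) - 60*E(-8) = 3*(-5 + 3) - 60*(-8)**2 = 3*(-2) - 60*64 = -6 - 3840 = -3846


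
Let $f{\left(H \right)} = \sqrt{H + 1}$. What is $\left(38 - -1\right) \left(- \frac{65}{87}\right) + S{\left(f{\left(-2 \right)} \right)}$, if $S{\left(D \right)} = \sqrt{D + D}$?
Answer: $- \frac{816}{29} + i \approx -28.138 + 1.0 i$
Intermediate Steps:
$f{\left(H \right)} = \sqrt{1 + H}$
$S{\left(D \right)} = \sqrt{2} \sqrt{D}$ ($S{\left(D \right)} = \sqrt{2 D} = \sqrt{2} \sqrt{D}$)
$\left(38 - -1\right) \left(- \frac{65}{87}\right) + S{\left(f{\left(-2 \right)} \right)} = \left(38 - -1\right) \left(- \frac{65}{87}\right) + \sqrt{2} \sqrt{\sqrt{1 - 2}} = \left(38 + 1\right) \left(\left(-65\right) \frac{1}{87}\right) + \sqrt{2} \sqrt{\sqrt{-1}} = 39 \left(- \frac{65}{87}\right) + \sqrt{2} \sqrt{i} = - \frac{845}{29} + \sqrt{2} \sqrt{i}$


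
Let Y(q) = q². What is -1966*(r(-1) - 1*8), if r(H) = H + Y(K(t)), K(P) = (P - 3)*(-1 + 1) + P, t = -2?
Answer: 9830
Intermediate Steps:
K(P) = P (K(P) = (-3 + P)*0 + P = 0 + P = P)
r(H) = 4 + H (r(H) = H + (-2)² = H + 4 = 4 + H)
-1966*(r(-1) - 1*8) = -1966*((4 - 1) - 1*8) = -1966*(3 - 8) = -1966*(-5) = 9830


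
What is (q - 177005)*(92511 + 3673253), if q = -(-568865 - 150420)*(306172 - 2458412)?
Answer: -5829681810781634420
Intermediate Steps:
q = -1548073948400 (q = -(-719285)*(-2152240) = -1*1548073948400 = -1548073948400)
(q - 177005)*(92511 + 3673253) = (-1548073948400 - 177005)*(92511 + 3673253) = -1548074125405*3765764 = -5829681810781634420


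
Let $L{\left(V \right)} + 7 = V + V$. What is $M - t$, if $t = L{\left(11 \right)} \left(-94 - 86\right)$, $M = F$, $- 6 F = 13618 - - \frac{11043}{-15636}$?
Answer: $\frac{13461065}{31272} \approx 430.45$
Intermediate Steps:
$L{\left(V \right)} = -7 + 2 V$ ($L{\left(V \right)} = -7 + \left(V + V\right) = -7 + 2 V$)
$F = - \frac{70973335}{31272}$ ($F = - \frac{13618 - - \frac{11043}{-15636}}{6} = - \frac{13618 - \left(-11043\right) \left(- \frac{1}{15636}\right)}{6} = - \frac{13618 - \frac{3681}{5212}}{6} = \left(- \frac{1}{6}\right) \frac{70973335}{5212} = - \frac{70973335}{31272} \approx -2269.5$)
$M = - \frac{70973335}{31272} \approx -2269.5$
$t = -2700$ ($t = \left(-7 + 2 \cdot 11\right) \left(-94 - 86\right) = \left(-7 + 22\right) \left(-180\right) = 15 \left(-180\right) = -2700$)
$M - t = - \frac{70973335}{31272} - -2700 = - \frac{70973335}{31272} + 2700 = \frac{13461065}{31272}$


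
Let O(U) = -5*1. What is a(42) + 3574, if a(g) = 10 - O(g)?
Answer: 3589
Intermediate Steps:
O(U) = -5
a(g) = 15 (a(g) = 10 - 1*(-5) = 10 + 5 = 15)
a(42) + 3574 = 15 + 3574 = 3589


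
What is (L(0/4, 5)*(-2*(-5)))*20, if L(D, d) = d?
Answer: 1000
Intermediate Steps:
(L(0/4, 5)*(-2*(-5)))*20 = (5*(-2*(-5)))*20 = (5*10)*20 = 50*20 = 1000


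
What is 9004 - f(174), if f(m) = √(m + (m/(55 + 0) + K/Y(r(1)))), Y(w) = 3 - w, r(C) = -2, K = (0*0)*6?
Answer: 9004 - 4*√33495/55 ≈ 8990.7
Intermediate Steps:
K = 0 (K = 0*6 = 0)
f(m) = 2*√770*√m/55 (f(m) = √(m + (m/(55 + 0) + 0/(3 - 1*(-2)))) = √(m + (m/55 + 0/(3 + 2))) = √(m + (m*(1/55) + 0/5)) = √(m + (m/55 + 0*(⅕))) = √(m + (m/55 + 0)) = √(m + m/55) = √(56*m/55) = 2*√770*√m/55)
9004 - f(174) = 9004 - 2*√770*√174/55 = 9004 - 4*√33495/55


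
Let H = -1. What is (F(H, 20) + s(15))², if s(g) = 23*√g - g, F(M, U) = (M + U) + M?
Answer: 7944 + 138*√15 ≈ 8478.5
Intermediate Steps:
F(M, U) = U + 2*M
s(g) = -g + 23*√g
(F(H, 20) + s(15))² = ((20 + 2*(-1)) + (-1*15 + 23*√15))² = ((20 - 2) + (-15 + 23*√15))² = (18 + (-15 + 23*√15))² = (3 + 23*√15)²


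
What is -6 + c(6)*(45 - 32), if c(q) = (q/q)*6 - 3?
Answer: 33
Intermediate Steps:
c(q) = 3 (c(q) = 1*6 - 3 = 6 - 3 = 3)
-6 + c(6)*(45 - 32) = -6 + 3*(45 - 32) = -6 + 3*13 = -6 + 39 = 33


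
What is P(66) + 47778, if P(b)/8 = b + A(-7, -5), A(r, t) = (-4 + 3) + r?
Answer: 48242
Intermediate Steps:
A(r, t) = -1 + r
P(b) = -64 + 8*b (P(b) = 8*(b + (-1 - 7)) = 8*(b - 8) = 8*(-8 + b) = -64 + 8*b)
P(66) + 47778 = (-64 + 8*66) + 47778 = (-64 + 528) + 47778 = 464 + 47778 = 48242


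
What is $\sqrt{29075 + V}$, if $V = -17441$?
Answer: $\sqrt{11634} \approx 107.86$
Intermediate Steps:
$\sqrt{29075 + V} = \sqrt{29075 - 17441} = \sqrt{11634}$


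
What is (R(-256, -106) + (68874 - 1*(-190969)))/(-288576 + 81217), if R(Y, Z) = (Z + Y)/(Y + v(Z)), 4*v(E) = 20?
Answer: -65220955/52047109 ≈ -1.2531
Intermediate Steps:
v(E) = 5 (v(E) = (¼)*20 = 5)
R(Y, Z) = (Y + Z)/(5 + Y) (R(Y, Z) = (Z + Y)/(Y + 5) = (Y + Z)/(5 + Y))
(R(-256, -106) + (68874 - 1*(-190969)))/(-288576 + 81217) = ((-256 - 106)/(5 - 256) + (68874 - 1*(-190969)))/(-288576 + 81217) = (-362/(-251) + (68874 + 190969))/(-207359) = (-1/251*(-362) + 259843)*(-1/207359) = (362/251 + 259843)*(-1/207359) = (65220955/251)*(-1/207359) = -65220955/52047109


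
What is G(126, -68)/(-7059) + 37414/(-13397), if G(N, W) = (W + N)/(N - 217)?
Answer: -24032816740/8605817493 ≈ -2.7926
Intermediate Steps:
G(N, W) = (N + W)/(-217 + N)
G(126, -68)/(-7059) + 37414/(-13397) = ((126 - 68)/(-217 + 126))/(-7059) + 37414/(-13397) = (58/(-91))*(-1/7059) + 37414*(-1/13397) = -1/91*58*(-1/7059) - 37414/13397 = -58/91*(-1/7059) - 37414/13397 = 58/642369 - 37414/13397 = -24032816740/8605817493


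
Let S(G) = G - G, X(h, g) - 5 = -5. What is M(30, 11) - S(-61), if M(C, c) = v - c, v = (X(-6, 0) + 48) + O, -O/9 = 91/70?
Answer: 253/10 ≈ 25.300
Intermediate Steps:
X(h, g) = 0 (X(h, g) = 5 - 5 = 0)
O = -117/10 (O = -819/70 = -9*13/10 = -117/10 ≈ -11.700)
S(G) = 0
v = 363/10 (v = (0 + 48) - 117/10 = 48 - 117/10 = 363/10 ≈ 36.300)
M(C, c) = 363/10 - c
M(30, 11) - S(-61) = (363/10 - 1*11) - 1*0 = (363/10 - 11) + 0 = 253/10 + 0 = 253/10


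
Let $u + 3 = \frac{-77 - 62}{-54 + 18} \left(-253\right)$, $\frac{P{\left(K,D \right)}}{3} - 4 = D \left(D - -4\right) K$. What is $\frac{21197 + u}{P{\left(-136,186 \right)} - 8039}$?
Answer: $- \frac{727817}{519362892} \approx -0.0014014$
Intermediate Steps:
$P{\left(K,D \right)} = 12 + 3 D K \left(4 + D\right)$ ($P{\left(K,D \right)} = 12 + 3 D \left(D - -4\right) K = 12 + 3 D \left(D + 4\right) K = 12 + 3 D \left(4 + D\right) K = 12 + 3 D K \left(4 + D\right)$)
$u = - \frac{35275}{36}$ ($u = -3 + \frac{-77 - 62}{-54 + 18} \left(-253\right) = -3 + - \frac{139}{-36} \left(-253\right) = -3 + \left(-139\right) \left(- \frac{1}{36}\right) \left(-253\right) = -3 + \frac{139}{36} \left(-253\right) = -3 - \frac{35167}{36} = - \frac{35275}{36} \approx -979.86$)
$\frac{21197 + u}{P{\left(-136,186 \right)} - 8039} = \frac{21197 - \frac{35275}{36}}{\left(12 + 3 \left(-136\right) 186^{2} + 12 \cdot 186 \left(-136\right)\right) - 8039} = \frac{727817}{36 \left(\left(12 + 3 \left(-136\right) 34596 - 303552\right) - 8039\right)} = \frac{727817}{36 \left(\left(12 - 14115168 - 303552\right) - 8039\right)} = \frac{727817}{36 \left(-14418708 - 8039\right)} = \frac{727817}{36 \left(-14426747\right)} = \frac{727817}{36} \left(- \frac{1}{14426747}\right) = - \frac{727817}{519362892}$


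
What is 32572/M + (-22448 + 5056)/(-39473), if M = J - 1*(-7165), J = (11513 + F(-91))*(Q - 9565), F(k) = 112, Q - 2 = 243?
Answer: 1882925911764/4276419360955 ≈ 0.44030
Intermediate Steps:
Q = 245 (Q = 2 + 243 = 245)
J = -108345000 (J = (11513 + 112)*(245 - 9565) = 11625*(-9320) = -108345000)
M = -108337835 (M = -108345000 - 1*(-7165) = -108345000 + 7165 = -108337835)
32572/M + (-22448 + 5056)/(-39473) = 32572/(-108337835) + (-22448 + 5056)/(-39473) = 32572*(-1/108337835) - 17392*(-1/39473) = -32572/108337835 + 17392/39473 = 1882925911764/4276419360955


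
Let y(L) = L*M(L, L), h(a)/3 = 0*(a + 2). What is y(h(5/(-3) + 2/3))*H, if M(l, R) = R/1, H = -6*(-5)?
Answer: 0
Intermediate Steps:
h(a) = 0 (h(a) = 3*(0*(a + 2)) = 3*(0*(2 + a)) = 3*0 = 0)
H = 30
M(l, R) = R (M(l, R) = R*1 = R)
y(L) = L**2 (y(L) = L*L = L**2)
y(h(5/(-3) + 2/3))*H = 0**2*30 = 0*30 = 0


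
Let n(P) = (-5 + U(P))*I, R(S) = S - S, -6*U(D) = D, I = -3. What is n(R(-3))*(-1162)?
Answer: -17430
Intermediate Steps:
U(D) = -D/6
R(S) = 0
n(P) = 15 + P/2 (n(P) = (-5 - P/6)*(-3) = 15 + P/2)
n(R(-3))*(-1162) = (15 + (½)*0)*(-1162) = (15 + 0)*(-1162) = 15*(-1162) = -17430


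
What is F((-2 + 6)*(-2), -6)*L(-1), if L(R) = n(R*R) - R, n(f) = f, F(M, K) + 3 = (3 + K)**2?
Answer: 12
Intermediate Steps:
F(M, K) = -3 + (3 + K)**2
L(R) = R**2 - R (L(R) = R*R - R = R**2 - R)
F((-2 + 6)*(-2), -6)*L(-1) = (-3 + (3 - 6)**2)*(-(-1 - 1)) = (-3 + (-3)**2)*(-1*(-2)) = (-3 + 9)*2 = 6*2 = 12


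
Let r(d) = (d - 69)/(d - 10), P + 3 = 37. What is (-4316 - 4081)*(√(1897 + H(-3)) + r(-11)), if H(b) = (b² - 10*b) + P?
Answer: -223920/7 - 8397*√1970 ≈ -4.0469e+5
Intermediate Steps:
P = 34 (P = -3 + 37 = 34)
H(b) = 34 + b² - 10*b (H(b) = (b² - 10*b) + 34 = 34 + b² - 10*b)
r(d) = (-69 + d)/(-10 + d)
(-4316 - 4081)*(√(1897 + H(-3)) + r(-11)) = (-4316 - 4081)*(√(1897 + (34 + (-3)² - 10*(-3))) + (-69 - 11)/(-10 - 11)) = -8397*(√(1897 + (34 + 9 + 30)) - 80/(-21)) = -8397*(√(1897 + 73) - 1/21*(-80)) = -8397*(√1970 + 80/21) = -8397*(80/21 + √1970) = -223920/7 - 8397*√1970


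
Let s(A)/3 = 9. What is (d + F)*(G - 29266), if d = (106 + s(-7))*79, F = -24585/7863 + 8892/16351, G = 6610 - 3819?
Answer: -11918435989856400/42855971 ≈ -2.7810e+8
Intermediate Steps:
G = 2791
s(A) = 27 (s(A) = 3*9 = 27)
F = -110690513/42855971 (F = -24585*1/7863 + 8892*(1/16351) = -8195/2621 + 8892/16351 = -110690513/42855971 ≈ -2.5828)
d = 10507 (d = (106 + 27)*79 = 133*79 = 10507)
(d + F)*(G - 29266) = (10507 - 110690513/42855971)*(2791 - 29266) = (450176996784/42855971)*(-26475) = -11918435989856400/42855971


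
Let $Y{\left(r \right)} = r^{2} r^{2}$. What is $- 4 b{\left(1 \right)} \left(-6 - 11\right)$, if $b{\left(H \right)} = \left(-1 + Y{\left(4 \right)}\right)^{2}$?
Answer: $4421700$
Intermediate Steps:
$Y{\left(r \right)} = r^{4}$
$b{\left(H \right)} = 65025$ ($b{\left(H \right)} = \left(-1 + 4^{4}\right)^{2} = \left(-1 + 256\right)^{2} = 255^{2} = 65025$)
$- 4 b{\left(1 \right)} \left(-6 - 11\right) = \left(-4\right) 65025 \left(-6 - 11\right) = - 260100 \left(-6 - 11\right) = \left(-260100\right) \left(-17\right) = 4421700$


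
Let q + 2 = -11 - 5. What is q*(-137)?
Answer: 2466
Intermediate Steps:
q = -18 (q = -2 + (-11 - 5) = -2 - 16 = -18)
q*(-137) = -18*(-137) = 2466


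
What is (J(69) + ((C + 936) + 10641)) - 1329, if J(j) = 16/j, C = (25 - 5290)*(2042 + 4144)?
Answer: -2246573882/69 ≈ -3.2559e+7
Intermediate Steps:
C = -32569290 (C = -5265*6186 = -32569290)
(J(69) + ((C + 936) + 10641)) - 1329 = (16/69 + ((-32569290 + 936) + 10641)) - 1329 = (16*(1/69) + (-32568354 + 10641)) - 1329 = (16/69 - 32557713) - 1329 = -2246482181/69 - 1329 = -2246573882/69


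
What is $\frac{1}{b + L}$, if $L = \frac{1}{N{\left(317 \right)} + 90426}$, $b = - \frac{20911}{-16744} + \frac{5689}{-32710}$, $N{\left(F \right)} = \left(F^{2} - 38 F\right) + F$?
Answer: $\frac{3504982087880}{3767675231083} \approx 0.93028$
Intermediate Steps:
$N{\left(F \right)} = F^{2} - 37 F$
$b = \frac{294371097}{273848120}$ ($b = \left(-20911\right) \left(- \frac{1}{16744}\right) + 5689 \left(- \frac{1}{32710}\right) = \frac{20911}{16744} - \frac{5689}{32710} = \frac{294371097}{273848120} \approx 1.0749$)
$L = \frac{1}{179186}$ ($L = \frac{1}{317 \left(-37 + 317\right) + 90426} = \frac{1}{317 \cdot 280 + 90426} = \frac{1}{88760 + 90426} = \frac{1}{179186} \approx 5.5808 \cdot 10^{-6}$)
$\frac{1}{b + L} = \frac{1}{\frac{294371097}{273848120} + \frac{1}{179186}} = \frac{1}{\frac{3767675231083}{3504982087880}} = \frac{3504982087880}{3767675231083}$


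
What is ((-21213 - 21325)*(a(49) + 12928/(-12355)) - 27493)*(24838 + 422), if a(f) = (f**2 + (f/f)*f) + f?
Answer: -6634067460268572/2471 ≈ -2.6848e+12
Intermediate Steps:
a(f) = f**2 + 2*f (a(f) = (f**2 + 1*f) + f = (f**2 + f) + f = (f + f**2) + f = f**2 + 2*f)
((-21213 - 21325)*(a(49) + 12928/(-12355)) - 27493)*(24838 + 422) = ((-21213 - 21325)*(49*(2 + 49) + 12928/(-12355)) - 27493)*(24838 + 422) = (-42538*(49*51 + 12928*(-1/12355)) - 27493)*25260 = (-42538*(2499 - 12928/12355) - 27493)*25260 = (-42538*30862217/12355 - 27493)*25260 = (-1312816986746/12355 - 27493)*25260 = -1313156662761/12355*25260 = -6634067460268572/2471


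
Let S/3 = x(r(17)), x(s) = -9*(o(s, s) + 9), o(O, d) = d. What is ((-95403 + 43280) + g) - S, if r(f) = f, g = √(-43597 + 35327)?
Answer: -51421 + I*√8270 ≈ -51421.0 + 90.94*I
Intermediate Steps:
g = I*√8270 (g = √(-8270) = I*√8270 ≈ 90.94*I)
x(s) = -81 - 9*s (x(s) = -9*(s + 9) = -9*(9 + s) = -81 - 9*s)
S = -702 (S = 3*(-81 - 9*17) = 3*(-81 - 153) = 3*(-234) = -702)
((-95403 + 43280) + g) - S = ((-95403 + 43280) + I*√8270) - 1*(-702) = (-52123 + I*√8270) + 702 = -51421 + I*√8270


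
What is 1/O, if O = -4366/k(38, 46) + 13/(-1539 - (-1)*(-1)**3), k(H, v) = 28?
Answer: -1540/240143 ≈ -0.0064128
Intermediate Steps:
O = -240143/1540 (O = -4366/28 + 13/(-1539 - (-1)*(-1)**3) = -4366*1/28 + 13/(-1539 - (-1)*(-1)) = -2183/14 + 13/(-1539 - 1*1) = -2183/14 + 13/(-1539 - 1) = -2183/14 + 13/(-1540) = -2183/14 + 13*(-1/1540) = -2183/14 - 13/1540 = -240143/1540 ≈ -155.94)
1/O = 1/(-240143/1540) = -1540/240143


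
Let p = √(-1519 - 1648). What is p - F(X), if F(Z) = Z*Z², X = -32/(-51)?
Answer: -32768/132651 + I*√3167 ≈ -0.24702 + 56.276*I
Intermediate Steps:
X = 32/51 (X = -32*(-1/51) = 32/51 ≈ 0.62745)
F(Z) = Z³
p = I*√3167 (p = √(-3167) = I*√3167 ≈ 56.276*I)
p - F(X) = I*√3167 - (32/51)³ = I*√3167 - 1*32768/132651 = I*√3167 - 32768/132651 = -32768/132651 + I*√3167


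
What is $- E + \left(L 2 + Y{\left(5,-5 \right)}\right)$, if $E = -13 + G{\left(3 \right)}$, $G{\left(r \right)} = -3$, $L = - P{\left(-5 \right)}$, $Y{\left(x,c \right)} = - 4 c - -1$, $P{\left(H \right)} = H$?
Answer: $47$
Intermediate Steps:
$Y{\left(x,c \right)} = 1 - 4 c$ ($Y{\left(x,c \right)} = - 4 c + \left(-1 + 2\right) = - 4 c + 1 = 1 - 4 c$)
$L = 5$ ($L = \left(-1\right) \left(-5\right) = 5$)
$E = -16$ ($E = -13 - 3 = -16$)
$- E + \left(L 2 + Y{\left(5,-5 \right)}\right) = \left(-1\right) \left(-16\right) + \left(5 \cdot 2 + \left(1 - -20\right)\right) = 16 + \left(10 + \left(1 + 20\right)\right) = 16 + \left(10 + 21\right) = 16 + 31 = 47$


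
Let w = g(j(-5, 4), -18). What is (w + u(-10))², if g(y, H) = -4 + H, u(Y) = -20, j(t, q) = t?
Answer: 1764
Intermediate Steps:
w = -22 (w = -4 - 18 = -22)
(w + u(-10))² = (-22 - 20)² = (-42)² = 1764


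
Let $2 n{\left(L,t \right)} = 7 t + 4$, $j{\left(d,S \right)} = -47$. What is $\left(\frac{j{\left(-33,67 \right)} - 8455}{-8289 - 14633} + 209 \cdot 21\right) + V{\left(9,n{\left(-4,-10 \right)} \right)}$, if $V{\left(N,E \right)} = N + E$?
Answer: $\frac{50031516}{11461} \approx 4365.4$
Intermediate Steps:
$n{\left(L,t \right)} = 2 + \frac{7 t}{2}$ ($n{\left(L,t \right)} = \frac{7 t + 4}{2} = \frac{4 + 7 t}{2} = 2 + \frac{7 t}{2}$)
$V{\left(N,E \right)} = E + N$
$\left(\frac{j{\left(-33,67 \right)} - 8455}{-8289 - 14633} + 209 \cdot 21\right) + V{\left(9,n{\left(-4,-10 \right)} \right)} = \left(\frac{-47 - 8455}{-8289 - 14633} + 209 \cdot 21\right) + \left(\left(2 + \frac{7}{2} \left(-10\right)\right) + 9\right) = \left(- \frac{8502}{-22922} + 4389\right) + \left(\left(2 - 35\right) + 9\right) = \left(\left(-8502\right) \left(- \frac{1}{22922}\right) + 4389\right) + \left(-33 + 9\right) = \left(\frac{4251}{11461} + 4389\right) - 24 = \frac{50306580}{11461} - 24 = \frac{50031516}{11461}$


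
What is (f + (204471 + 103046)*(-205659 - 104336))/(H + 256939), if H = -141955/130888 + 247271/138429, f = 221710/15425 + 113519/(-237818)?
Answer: -90515423262638790692083950012/243966381044943692867495 ≈ -3.7102e+5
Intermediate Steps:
f = 1456445663/104809790 (f = 221710*(1/15425) + 113519*(-1/237818) = 44342/3085 - 16217/33974 = 1456445663/104809790 ≈ 13.896)
H = 12714117953/18118694952 (H = -141955*1/130888 + 247271*(1/138429) = -141955/130888 + 247271/138429 = 12714117953/18118694952 ≈ 0.70171)
(f + (204471 + 103046)*(-205659 - 104336))/(H + 256939) = (1456445663/104809790 + (204471 + 103046)*(-205659 - 104336))/(12714117953/18118694952 + 256939) = (1456445663/104809790 + 307517*(-309995))/(4655412076389881/18118694952) = (1456445663/104809790 - 95328732415)*(18118694952/4655412076389881) = -9991384423925897187/104809790*18118694952/4655412076389881 = -90515423262638790692083950012/243966381044943692867495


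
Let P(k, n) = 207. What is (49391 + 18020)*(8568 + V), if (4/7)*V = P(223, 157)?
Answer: 2407988331/4 ≈ 6.0200e+8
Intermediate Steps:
V = 1449/4 (V = (7/4)*207 = 1449/4 ≈ 362.25)
(49391 + 18020)*(8568 + V) = (49391 + 18020)*(8568 + 1449/4) = 67411*(35721/4) = 2407988331/4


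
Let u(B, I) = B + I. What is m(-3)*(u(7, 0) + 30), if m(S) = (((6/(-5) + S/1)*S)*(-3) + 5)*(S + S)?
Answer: 36408/5 ≈ 7281.6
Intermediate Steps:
m(S) = 2*S*(5 - 3*S*(-6/5 + S)) (m(S) = (((6*(-⅕) + S*1)*S)*(-3) + 5)*(2*S) = (((-6/5 + S)*S)*(-3) + 5)*(2*S) = ((S*(-6/5 + S))*(-3) + 5)*(2*S) = (-3*S*(-6/5 + S) + 5)*(2*S) = (5 - 3*S*(-6/5 + S))*(2*S) = 2*S*(5 - 3*S*(-6/5 + S)))
m(-3)*(u(7, 0) + 30) = ((⅖)*(-3)*(25 - 15*(-3)² + 18*(-3)))*((7 + 0) + 30) = ((⅖)*(-3)*(25 - 15*9 - 54))*(7 + 30) = ((⅖)*(-3)*(25 - 135 - 54))*37 = ((⅖)*(-3)*(-164))*37 = (984/5)*37 = 36408/5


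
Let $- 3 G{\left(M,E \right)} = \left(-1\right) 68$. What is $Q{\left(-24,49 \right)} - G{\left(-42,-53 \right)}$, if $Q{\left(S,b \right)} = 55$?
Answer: $\frac{97}{3} \approx 32.333$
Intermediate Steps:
$G{\left(M,E \right)} = \frac{68}{3}$ ($G{\left(M,E \right)} = - \frac{\left(-1\right) 68}{3} = \left(- \frac{1}{3}\right) \left(-68\right) = \frac{68}{3}$)
$Q{\left(-24,49 \right)} - G{\left(-42,-53 \right)} = 55 - \frac{68}{3} = \frac{97}{3}$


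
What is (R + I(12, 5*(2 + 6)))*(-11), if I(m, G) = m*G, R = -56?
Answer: -4664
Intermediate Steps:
I(m, G) = G*m
(R + I(12, 5*(2 + 6)))*(-11) = (-56 + (5*(2 + 6))*12)*(-11) = (-56 + (5*8)*12)*(-11) = (-56 + 40*12)*(-11) = (-56 + 480)*(-11) = 424*(-11) = -4664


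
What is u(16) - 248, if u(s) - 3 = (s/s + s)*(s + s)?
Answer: 299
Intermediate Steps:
u(s) = 3 + 2*s*(1 + s) (u(s) = 3 + (s/s + s)*(s + s) = 3 + (1 + s)*(2*s) = 3 + 2*s*(1 + s))
u(16) - 248 = (3 + 2*16 + 2*16**2) - 248 = (3 + 32 + 2*256) - 248 = (3 + 32 + 512) - 248 = 547 - 248 = 299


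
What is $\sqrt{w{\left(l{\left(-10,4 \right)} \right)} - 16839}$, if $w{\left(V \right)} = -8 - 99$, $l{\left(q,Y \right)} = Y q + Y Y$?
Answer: $i \sqrt{16946} \approx 130.18 i$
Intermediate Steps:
$l{\left(q,Y \right)} = Y^{2} + Y q$ ($l{\left(q,Y \right)} = Y q + Y^{2} = Y^{2} + Y q$)
$w{\left(V \right)} = -107$
$\sqrt{w{\left(l{\left(-10,4 \right)} \right)} - 16839} = \sqrt{-107 - 16839} = \sqrt{-16946} = i \sqrt{16946}$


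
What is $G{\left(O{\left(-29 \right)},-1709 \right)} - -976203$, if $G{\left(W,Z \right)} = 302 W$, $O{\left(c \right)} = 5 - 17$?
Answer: $972579$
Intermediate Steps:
$O{\left(c \right)} = -12$
$G{\left(O{\left(-29 \right)},-1709 \right)} - -976203 = 302 \left(-12\right) - -976203 = -3624 + 976203 = 972579$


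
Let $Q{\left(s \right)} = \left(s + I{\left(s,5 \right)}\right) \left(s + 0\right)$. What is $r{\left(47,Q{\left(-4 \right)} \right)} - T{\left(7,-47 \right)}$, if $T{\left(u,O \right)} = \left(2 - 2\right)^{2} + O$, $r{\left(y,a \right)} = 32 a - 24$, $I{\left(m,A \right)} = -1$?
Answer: $663$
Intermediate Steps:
$Q{\left(s \right)} = s \left(-1 + s\right)$ ($Q{\left(s \right)} = \left(s - 1\right) \left(s + 0\right) = \left(-1 + s\right) s = s \left(-1 + s\right)$)
$r{\left(y,a \right)} = -24 + 32 a$
$T{\left(u,O \right)} = O$ ($T{\left(u,O \right)} = 0^{2} + O = 0 + O = O$)
$r{\left(47,Q{\left(-4 \right)} \right)} - T{\left(7,-47 \right)} = \left(-24 + 32 \left(- 4 \left(-1 - 4\right)\right)\right) - -47 = \left(-24 + 32 \left(\left(-4\right) \left(-5\right)\right)\right) + 47 = \left(-24 + 32 \cdot 20\right) + 47 = \left(-24 + 640\right) + 47 = 616 + 47 = 663$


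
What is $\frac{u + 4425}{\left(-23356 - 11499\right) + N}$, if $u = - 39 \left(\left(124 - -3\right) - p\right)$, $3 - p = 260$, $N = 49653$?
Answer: $- \frac{10551}{14798} \approx -0.713$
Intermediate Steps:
$p = -257$ ($p = 3 - 260 = -257$)
$u = -14976$ ($u = - 39 \left(\left(124 - -3\right) - -257\right) = - 39 \left(\left(124 + 3\right) + 257\right) = - 39 \left(127 + 257\right) = \left(-39\right) 384 = -14976$)
$\frac{u + 4425}{\left(-23356 - 11499\right) + N} = \frac{-14976 + 4425}{\left(-23356 - 11499\right) + 49653} = - \frac{10551}{-34855 + 49653} = - \frac{10551}{14798}$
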